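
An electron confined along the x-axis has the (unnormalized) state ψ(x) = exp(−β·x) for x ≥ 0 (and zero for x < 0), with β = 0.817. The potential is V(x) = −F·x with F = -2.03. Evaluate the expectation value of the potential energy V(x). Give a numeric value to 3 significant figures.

⟨V⟩ = ∫ V(x)·|ψ|² dx / ∫|ψ|² dx.
Every integrand reduces to terms xʲ·e^(−2βx) on [0, ∞); use ∫₀^∞ xʲ·e^(−2βx) dx = j!/(2β)^(j+1).
State is unnormalized: ∫|ψ|² dx = 0.61200, and ∫ψ*·V(x)·ψ dx = 0.76031, so ⟨V⟩ = 0.76031 / 0.61200.
⟨V⟩ = 1.2424.

1.24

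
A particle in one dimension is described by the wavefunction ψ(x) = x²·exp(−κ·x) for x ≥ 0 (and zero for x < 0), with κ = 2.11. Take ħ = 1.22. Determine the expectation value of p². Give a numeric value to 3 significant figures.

2.21

p² ψ = −ħ² d²ψ/dx²; ⟨p²⟩ = −ħ² ∫ ψ*·ψ'' dx / ∫|ψ|² dx.
Differentiate x²·exp(−κ·x) with the product rule; every integrand then reduces to terms xʲ·e^(−2κx) on [0, ∞), with ∫₀^∞ xʲ·e^(−2κx) dx = j!/(2κ)^(j+1).
State is unnormalized: ∫|ψ|² dx = 0.017933, and ∫ψ*·(−ħ² ψ'') dx = 0.039611, so ⟨p²⟩ = 0.039611 / 0.017933.
⟨p²⟩ = 2.2088.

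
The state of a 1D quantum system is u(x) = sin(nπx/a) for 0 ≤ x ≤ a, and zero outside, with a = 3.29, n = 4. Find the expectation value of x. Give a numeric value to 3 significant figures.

⟨x⟩ = ∫ x·|u|² dx / ∫|u|² dx (integrals over the domain).
With sin²θ = (1 − cos2θ)/2 on 0 ≤ x ≤ a: ∫sin²(nπx/a) dx = a/2, ∫x·sin²(nπx/a) dx = a²/4, ∫x²·sin²(nπx/a) dx = a³·(1/6 − 1/(4n²π²)); higher powers xᵏ the same way, integrating xᵏ·cos(2nπx/a) by parts.
State is unnormalized: ∫|u|² dx = 1.6450, and ∫u*·x·u dx = 2.7060, so ⟨x⟩ = 2.7060 / 1.6450.
⟨x⟩ = 1.6450.

1.65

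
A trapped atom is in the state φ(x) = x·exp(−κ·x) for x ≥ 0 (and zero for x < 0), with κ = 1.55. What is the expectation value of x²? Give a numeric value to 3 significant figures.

1.25

⟨x²⟩ = ∫ x²·|φ|² dx / ∫|φ|² dx (integrals over the domain).
Every integrand reduces to terms xʲ·e^(−2κx) on [0, ∞); use ∫₀^∞ xʲ·e^(−2κx) dx = j!/(2κ)^(j+1).
State is unnormalized: ∫|φ|² dx = 0.067134, and ∫φ*·x²·φ dx = 0.083831, so ⟨x²⟩ = 0.083831 / 0.067134.
⟨x²⟩ = 1.2487.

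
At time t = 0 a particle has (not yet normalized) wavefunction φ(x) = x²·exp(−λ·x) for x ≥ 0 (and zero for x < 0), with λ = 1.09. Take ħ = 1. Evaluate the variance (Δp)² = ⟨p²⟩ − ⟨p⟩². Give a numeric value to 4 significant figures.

0.3960

Compute ⟨p⟩ and ⟨p²⟩ separately; (Δp)² = ⟨p²⟩ − ⟨p⟩².
Differentiate x²·exp(−λ·x) with the product rule; every integrand then reduces to terms xʲ·e^(−2λx) on [0, ∞), with ∫₀^∞ xʲ·e^(−2λx) dx = j!/(2λ)^(j+1).
Normalization: ∫|φ|² dx = 0.48745.
⟨p⟩ = 0.0000 and ⟨p²⟩ = 0.39603.
(Δp)² = 0.39603 − (0.0000)² = 0.39603.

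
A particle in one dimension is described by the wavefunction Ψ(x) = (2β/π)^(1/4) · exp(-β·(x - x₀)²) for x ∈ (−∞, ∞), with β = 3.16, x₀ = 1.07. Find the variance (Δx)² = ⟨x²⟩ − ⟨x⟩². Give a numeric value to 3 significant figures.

Compute ⟨x⟩ and ⟨x²⟩ separately, then (Δx)² = ⟨x²⟩ − ⟨x⟩².
Gaussian moments (u = x − x₀): ∫u^(2j)·e^(−2βu²) du = (2j−1)!!/(4β)^j · √(π/(2β)), odd powers integrate to 0; here √(π/(2β)) = 0.70504.
⟨x⟩ = 1.0700 and ⟨x²⟩ = 1.2240.
(Δx)² = 1.2240 − (1.0700)² = 0.079114.

0.0791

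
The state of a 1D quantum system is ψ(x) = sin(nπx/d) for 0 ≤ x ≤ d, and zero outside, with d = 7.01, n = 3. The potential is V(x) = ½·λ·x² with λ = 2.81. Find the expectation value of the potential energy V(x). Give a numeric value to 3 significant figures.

⟨V⟩ = ∫ V(x)·|ψ|² dx / ∫|ψ|² dx.
With sin²θ = (1 − cos2θ)/2 on 0 ≤ x ≤ d: ∫sin²(nπx/d) dx = d/2, ∫x·sin²(nπx/d) dx = d²/4, ∫x²·sin²(nπx/d) dx = d³·(1/6 − 1/(4n²π²)); higher powers xᵏ the same way, integrating xᵏ·cos(2nπx/d) by parts.
State is unnormalized: ∫|ψ|² dx = 3.5050, and ∫ψ*·V(x)·ψ dx = 79.302, so ⟨V⟩ = 79.302 / 3.5050.
⟨V⟩ = 22.625.

22.6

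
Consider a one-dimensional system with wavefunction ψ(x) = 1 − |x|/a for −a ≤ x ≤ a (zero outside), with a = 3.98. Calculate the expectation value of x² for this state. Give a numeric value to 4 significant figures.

1.584

⟨x²⟩ = ∫ x²·|ψ|² dx / ∫|ψ|² dx (integrals over the domain).
ψ is even, so ∫ over [−a, a] = 2∫₀ᵃ with ψ = 1 − x/a there: ∫₀ᵃ (1 − x/a)² dx = a/3, ∫₀ᵃ x²(1 − x/a)² dx = a³/30, ∫₀ᵃ x⁴(1 − x/a)² dx = a⁵/105.
State is unnormalized: ∫|ψ|² dx = 2.6533, and ∫ψ*·x²·ψ dx = 4.2030, so ⟨x²⟩ = 4.2030 / 2.6533.
⟨x²⟩ = 1.5840.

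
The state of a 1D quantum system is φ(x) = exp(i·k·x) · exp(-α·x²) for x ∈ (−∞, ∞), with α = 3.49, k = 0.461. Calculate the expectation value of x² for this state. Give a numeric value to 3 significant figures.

⟨x²⟩ = ∫ x²·|φ|² dx / ∫|φ|² dx (integrals over the domain).
Gaussian moments: ∫x^(2j)·e^(−2αx²) dx = (2j−1)!!/(4α)^j · √(π/(2α)), odd powers integrate to 0; here √(π/(2α)) = 0.67088.
State is unnormalized: ∫|φ|² dx = 0.67088, and ∫φ*·x²·φ dx = 0.048058, so ⟨x²⟩ = 0.048058 / 0.67088.
⟨x²⟩ = 0.071633.

0.0716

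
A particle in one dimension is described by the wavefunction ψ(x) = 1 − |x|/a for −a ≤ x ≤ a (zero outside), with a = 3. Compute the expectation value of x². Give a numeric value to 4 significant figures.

0.9000

⟨x²⟩ = ∫ x²·|ψ|² dx / ∫|ψ|² dx (integrals over the domain).
ψ is even, so ∫ over [−a, a] = 2∫₀ᵃ with ψ = 1 − x/a there: ∫₀ᵃ (1 − x/a)² dx = a/3, ∫₀ᵃ x²(1 − x/a)² dx = a³/30, ∫₀ᵃ x⁴(1 − x/a)² dx = a⁵/105.
State is unnormalized: ∫|ψ|² dx = 2.0000, and ∫ψ*·x²·ψ dx = 1.8000, so ⟨x²⟩ = 1.8000 / 2.0000.
⟨x²⟩ = 0.90000.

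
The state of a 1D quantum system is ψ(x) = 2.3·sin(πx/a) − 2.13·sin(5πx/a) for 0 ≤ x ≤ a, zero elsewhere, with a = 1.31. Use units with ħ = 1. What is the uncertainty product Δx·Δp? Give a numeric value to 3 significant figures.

2.40

Δx = √(⟨x²⟩−⟨x⟩²), Δp = √(⟨p²⟩−⟨p⟩²).
On 0 ≤ x ≤ a (j ≠ l): ∫sin²(jπx/a) dx = a/2, ∫sin(jπx/a)·sin(lπx/a) dx = 0; diagonal moments ∫x·sin²(jπx/a) dx = a²/4, ∫x²·sin²(jπx/a) dx = a³·(1/6 − 1/(4j²π²)); cross terms ∫x·sin(jπx/a)·sin(lπx/a) dx = 0 for j + l even and −4jla²/(π²(j² − l²)²) for j + l odd, ∫x²·sin(jπx/a)·sin(lπx/a) dx = (−1)^(j+l)·4jla³/(π²(j² − l²)²); higher powers the same way via product-to-sum and parts. d²/dx² sin(jπx/a) = −(jπ/a)²·sin(jπx/a); on 0 ≤ x ≤ a, ∫sin²(jπx/a) dx = a/2 and ∫sin(jπx/a)·sin(lπx/a) dx = 0 for j ≠ l, so only diagonal terms survive in ∫|ψ|² and ∫ψ·ψ″; ∫ψ·ψ′ dx = [ψ²/2] between the walls = 0.
Normalization: ∫|ψ|² dx = 6.4366.
⟨x⟩ = 0.65500, ⟨x²⟩ = 0.51159 ⇒ Δx = 0.28734.
⟨p⟩ = 0.0000, ⟨p²⟩ = 69.476 ⇒ Δp = 8.3352.
Δx·Δp = 2.3950.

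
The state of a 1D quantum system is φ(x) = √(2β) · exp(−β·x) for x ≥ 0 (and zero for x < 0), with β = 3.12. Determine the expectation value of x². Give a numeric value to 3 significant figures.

0.0514

⟨x²⟩ = ∫ x²·|φ|² dx (integrals over the domain).
Every integrand reduces to terms xʲ·e^(−2βx) on [0, ∞); use ∫₀^∞ xʲ·e^(−2βx) dx = j!/(2β)^(j+1).
⟨x²⟩ = 0.051364.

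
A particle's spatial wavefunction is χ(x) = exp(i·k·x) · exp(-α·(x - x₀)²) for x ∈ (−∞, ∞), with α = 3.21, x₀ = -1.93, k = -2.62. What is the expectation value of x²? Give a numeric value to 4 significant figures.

3.803

⟨x²⟩ = ∫ x²·|χ|² dx / ∫|χ|² dx (integrals over the domain).
Gaussian moments (u = x − x₀): ∫u^(2j)·e^(−2αu²) du = (2j−1)!!/(4α)^j · √(π/(2α)), odd powers integrate to 0; here √(π/(2α)) = 0.69953.
State is unnormalized: ∫|χ|² dx = 0.69953, and ∫χ*·x²·χ dx = 2.6602, so ⟨x²⟩ = 2.6602 / 0.69953.
⟨x²⟩ = 3.8028.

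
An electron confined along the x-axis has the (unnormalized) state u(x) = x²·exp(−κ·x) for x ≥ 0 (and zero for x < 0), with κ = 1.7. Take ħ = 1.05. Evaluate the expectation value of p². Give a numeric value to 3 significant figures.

1.06

p² u = −ħ² d²u/dx²; ⟨p²⟩ = −ħ² ∫ u*·u'' dx / ∫|u|² dx.
Differentiate x²·exp(−κ·x) with the product rule; every integrand then reduces to terms xʲ·e^(−2κx) on [0, ∞), with ∫₀^∞ xʲ·e^(−2κx) dx = j!/(2κ)^(j+1).
State is unnormalized: ∫|u|² dx = 0.052822, and ∫u*·(−ħ² u'') dx = 0.056101, so ⟨p²⟩ = 0.056101 / 0.052822.
⟨p²⟩ = 1.0621.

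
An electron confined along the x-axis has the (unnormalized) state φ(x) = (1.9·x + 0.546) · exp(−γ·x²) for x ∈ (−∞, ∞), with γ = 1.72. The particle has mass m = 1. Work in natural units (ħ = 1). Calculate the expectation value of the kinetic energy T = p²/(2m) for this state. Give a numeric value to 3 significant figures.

1.96

T = −(ħ²/2m) d²/dx², so ⟨T⟩ = −(ħ²/2m) ∫ φ*·φ'' dx / ∫|φ|² dx; with m = 1.
Expand each integrand as polynomial × e^(−2γx²) and use ∫x^(2j)·e^(−2γx²) dx = (2j−1)!!/(4γ)^j · √(π/(2γ)), odd powers → 0; here √(π/(2γ)) = 0.95564. Differentiate with the product rule, d/dx e^(−γx²) = −2γx·e^(−γx²).
State is unnormalized: ∫|φ|² dx = 0.78633, and ∫φ*·(−ħ²/2m · φ'') dx = 1.5387, so ⟨T⟩ = 1.5387 / 0.78633.
⟨T⟩ = 1.9568.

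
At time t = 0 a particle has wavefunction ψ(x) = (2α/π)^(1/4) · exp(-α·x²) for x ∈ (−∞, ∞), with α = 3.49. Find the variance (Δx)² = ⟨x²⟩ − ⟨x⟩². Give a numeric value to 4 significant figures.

0.07163

Compute ⟨x⟩ and ⟨x²⟩ separately, then (Δx)² = ⟨x²⟩ − ⟨x⟩².
Gaussian moments: ∫x^(2j)·e^(−2αx²) dx = (2j−1)!!/(4α)^j · √(π/(2α)), odd powers integrate to 0; here √(π/(2α)) = 0.67088.
⟨x⟩ = 0.0000 and ⟨x²⟩ = 0.071633.
(Δx)² = 0.071633 − (0.0000)² = 0.071633.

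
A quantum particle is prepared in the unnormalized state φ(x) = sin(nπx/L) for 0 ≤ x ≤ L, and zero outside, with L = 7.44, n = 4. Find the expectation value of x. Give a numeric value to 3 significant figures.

3.72

⟨x⟩ = ∫ x·|φ|² dx / ∫|φ|² dx (integrals over the domain).
With sin²θ = (1 − cos2θ)/2 on 0 ≤ x ≤ L: ∫sin²(nπx/L) dx = L/2, ∫x·sin²(nπx/L) dx = L²/4, ∫x²·sin²(nπx/L) dx = L³·(1/6 − 1/(4n²π²)); higher powers xᵏ the same way, integrating xᵏ·cos(2nπx/L) by parts.
State is unnormalized: ∫|φ|² dx = 3.7200, and ∫φ*·x·φ dx = 13.838, so ⟨x⟩ = 13.838 / 3.7200.
⟨x⟩ = 3.7200.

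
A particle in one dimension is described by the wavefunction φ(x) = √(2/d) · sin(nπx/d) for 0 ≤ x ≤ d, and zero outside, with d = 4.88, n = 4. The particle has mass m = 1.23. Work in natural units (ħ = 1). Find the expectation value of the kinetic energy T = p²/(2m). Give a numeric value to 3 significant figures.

T = −(ħ²/2m) d²/dx², so ⟨T⟩ = −(ħ²/2m) ∫ φ*·φ'' dx; with m = 1.23.
d/dx sin(nπx/d) = (nπ/d)·cos(nπx/d) and d²/dx² sin(nπx/d) = −(nπ/d)²·sin(nπx/d); on 0 ≤ x ≤ d, ∫sin²(nπx/d) dx = d/2 and ∫sin(nπx/d)·cos(nπx/d) dx = 0.
⟨T⟩ = 2.6955.

2.70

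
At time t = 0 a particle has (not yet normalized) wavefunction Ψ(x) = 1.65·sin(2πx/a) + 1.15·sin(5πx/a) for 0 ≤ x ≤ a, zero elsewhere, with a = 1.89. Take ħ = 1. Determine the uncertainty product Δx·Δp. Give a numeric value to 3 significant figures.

Δx = √(⟨x²⟩−⟨x⟩²), Δp = √(⟨p²⟩−⟨p⟩²).
On 0 ≤ x ≤ a (j ≠ l): ∫sin²(jπx/a) dx = a/2, ∫sin(jπx/a)·sin(lπx/a) dx = 0; diagonal moments ∫x·sin²(jπx/a) dx = a²/4, ∫x²·sin²(jπx/a) dx = a³·(1/6 − 1/(4j²π²)); cross terms ∫x·sin(jπx/a)·sin(lπx/a) dx = 0 for j + l even and −4jla²/(π²(j² − l²)²) for j + l odd, ∫x²·sin(jπx/a)·sin(lπx/a) dx = (−1)^(j+l)·4jla³/(π²(j² − l²)²); higher powers the same way via product-to-sum and parts. d²/dx² sin(jπx/a) = −(jπ/a)²·sin(jπx/a); on 0 ≤ x ≤ a, ∫sin²(jπx/a) dx = a/2 and ∫sin(jπx/a)·sin(lπx/a) dx = 0 for j ≠ l, so only diagonal terms survive in ∫|Ψ|² and ∫Ψ·Ψ″; ∫Ψ·Ψ′ dx = [Ψ²/2] between the walls = 0.
Normalization: ∫|Ψ|² dx = 3.8225.
⟨x⟩ = 0.91241, ⟨x²⟩ = 1.0963 ⇒ Δx = 0.51361.
⟨p⟩ = 0.0000, ⟨p²⟩ = 30.022 ⇒ Δp = 5.4792.
Δx·Δp = 2.8142.

2.81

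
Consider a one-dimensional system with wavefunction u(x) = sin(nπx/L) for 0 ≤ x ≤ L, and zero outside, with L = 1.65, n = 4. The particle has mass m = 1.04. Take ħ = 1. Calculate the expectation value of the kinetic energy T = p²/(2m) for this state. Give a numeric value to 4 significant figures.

T = −(ħ²/2m) d²/dx², so ⟨T⟩ = −(ħ²/2m) ∫ u*·u'' dx / ∫|u|² dx; with m = 1.04.
d/dx sin(nπx/L) = (nπ/L)·cos(nπx/L) and d²/dx² sin(nπx/L) = −(nπ/L)²·sin(nπx/L); on 0 ≤ x ≤ L, ∫sin²(nπx/L) dx = L/2 and ∫sin(nπx/L)·cos(nπx/L) dx = 0.
State is unnormalized: ∫|u|² dx = 0.82500, and ∫u*·(−ħ²/2m · u'') dx = 23.006, so ⟨T⟩ = 23.006 / 0.82500.
⟨T⟩ = 27.886.

27.89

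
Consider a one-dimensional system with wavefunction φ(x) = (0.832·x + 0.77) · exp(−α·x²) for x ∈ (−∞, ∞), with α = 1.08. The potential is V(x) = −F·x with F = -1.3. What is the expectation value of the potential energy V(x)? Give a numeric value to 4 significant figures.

0.5120

⟨V⟩ = ∫ V(x)·|φ|² dx / ∫|φ|² dx.
Expand each integrand as polynomial × e^(−2αx²) and use ∫x^(2j)·e^(−2αx²) dx = (2j−1)!!/(4α)^j · √(π/(2α)), odd powers → 0; here √(π/(2α)) = 1.2060.
State is unnormalized: ∫|φ|² dx = 0.90828, and ∫φ*·V(x)·φ dx = 0.46500, so ⟨V⟩ = 0.46500 / 0.90828.
⟨V⟩ = 0.51195.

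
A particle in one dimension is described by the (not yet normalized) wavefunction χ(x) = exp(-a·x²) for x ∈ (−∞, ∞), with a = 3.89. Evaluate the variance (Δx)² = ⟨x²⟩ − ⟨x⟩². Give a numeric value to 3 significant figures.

0.0643

Compute ⟨x⟩ and ⟨x²⟩ separately, then (Δx)² = ⟨x²⟩ − ⟨x⟩².
Gaussian moments: ∫x^(2j)·e^(−2ax²) dx = (2j−1)!!/(4a)^j · √(π/(2a)), odd powers integrate to 0; here √(π/(2a)) = 0.63546.
Normalization: ∫|χ|² dx = 0.63546.
⟨x⟩ = 0.0000 and ⟨x²⟩ = 0.064267.
(Δx)² = 0.064267 − (0.0000)² = 0.064267.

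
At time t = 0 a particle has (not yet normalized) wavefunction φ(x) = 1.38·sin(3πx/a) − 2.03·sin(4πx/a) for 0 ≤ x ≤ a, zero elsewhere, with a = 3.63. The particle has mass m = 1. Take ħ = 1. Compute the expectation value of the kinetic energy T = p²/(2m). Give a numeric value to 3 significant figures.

5.16

T = −(ħ²/2m) d²/dx², so ⟨T⟩ = −(ħ²/2m) ∫ φ*·φ'' dx / ∫|φ|² dx; with m = 1.
d²/dx² sin(jπx/a) = −(jπ/a)²·sin(jπx/a); on 0 ≤ x ≤ a, ∫sin²(jπx/a) dx = a/2 and ∫sin(jπx/a)·sin(lπx/a) dx = 0 for j ≠ l, so only diagonal terms survive in ∫|φ|² and ∫φ·φ″; ∫φ·φ′ dx = [φ²/2] between the walls = 0.
State is unnormalized: ∫|φ|² dx = 10.936, and ∫φ*·(−ħ²/2m · φ'') dx = 56.467, so ⟨T⟩ = 56.467 / 10.936.
⟨T⟩ = 5.1635.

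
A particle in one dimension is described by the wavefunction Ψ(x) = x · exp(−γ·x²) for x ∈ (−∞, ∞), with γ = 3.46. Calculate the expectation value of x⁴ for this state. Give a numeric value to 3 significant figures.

0.0783

⟨x⁴⟩ = ∫ x⁴·|Ψ|² dx / ∫|Ψ|² dx (integrals over the domain).
Expand each integrand as polynomial × e^(−2γx²) and use ∫x^(2j)·e^(−2γx²) dx = (2j−1)!!/(4γ)^j · √(π/(2γ)), odd powers → 0; here √(π/(2γ)) = 0.67379.
State is unnormalized: ∫|Ψ|² dx = 0.048684, and ∫Ψ*·x⁴·Ψ dx = 0.0038125, so ⟨x⁴⟩ = 0.0038125 / 0.048684.
⟨x⁴⟩ = 0.078310.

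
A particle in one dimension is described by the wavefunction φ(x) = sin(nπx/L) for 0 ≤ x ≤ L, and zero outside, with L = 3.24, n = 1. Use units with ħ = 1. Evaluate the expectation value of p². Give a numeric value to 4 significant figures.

0.9402

p² φ = −ħ² d²φ/dx²; ⟨p²⟩ = −ħ² ∫ φ*·φ'' dx / ∫|φ|² dx.
d/dx sin(nπx/L) = (nπ/L)·cos(nπx/L) and d²/dx² sin(nπx/L) = −(nπ/L)²·sin(nπx/L); on 0 ≤ x ≤ L, ∫sin²(nπx/L) dx = L/2 and ∫sin(nπx/L)·cos(nπx/L) dx = 0.
State is unnormalized: ∫|φ|² dx = 1.6200, and ∫φ*·(−ħ² φ'') dx = 1.5231, so ⟨p²⟩ = 1.5231 / 1.6200.
⟨p²⟩ = 0.94018.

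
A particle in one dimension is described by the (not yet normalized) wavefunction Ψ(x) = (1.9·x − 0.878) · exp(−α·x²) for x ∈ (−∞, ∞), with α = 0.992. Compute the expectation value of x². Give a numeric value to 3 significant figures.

0.525

⟨x²⟩ = ∫ x²·|Ψ|² dx / ∫|Ψ|² dx (integrals over the domain).
Expand each integrand as polynomial × e^(−2αx²) and use ∫x^(2j)·e^(−2αx²) dx = (2j−1)!!/(4α)^j · √(π/(2α)), odd powers → 0; here √(π/(2α)) = 1.2584.
State is unnormalized: ∫|Ψ|² dx = 2.1149, and ∫Ψ*·x²·Ψ dx = 1.1100, so ⟨x²⟩ = 1.1100 / 2.1149.
⟨x²⟩ = 0.52486.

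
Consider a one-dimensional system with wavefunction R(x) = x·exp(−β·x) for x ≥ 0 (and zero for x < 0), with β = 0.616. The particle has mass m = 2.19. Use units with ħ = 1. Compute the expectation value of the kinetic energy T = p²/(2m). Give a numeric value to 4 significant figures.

T = −(ħ²/2m) d²/dx², so ⟨T⟩ = −(ħ²/2m) ∫ R*·R'' dx / ∫|R|² dx; with m = 2.19.
Differentiate x·exp(−β·x) with the product rule; every integrand then reduces to terms xʲ·e^(−2βx) on [0, ∞), with ∫₀^∞ xʲ·e^(−2βx) dx = j!/(2β)^(j+1).
State is unnormalized: ∫|R|² dx = 1.0695, and ∫R*·(−ħ²/2m · R'') dx = 0.092658, so ⟨T⟩ = 0.092658 / 1.0695.
⟨T⟩ = 0.086634.

0.08663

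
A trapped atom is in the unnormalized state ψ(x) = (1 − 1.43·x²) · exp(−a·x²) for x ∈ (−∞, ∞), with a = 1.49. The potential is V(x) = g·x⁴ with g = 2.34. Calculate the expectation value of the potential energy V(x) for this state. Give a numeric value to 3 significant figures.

⟨V⟩ = ∫ V(x)·|ψ|² dx / ∫|ψ|² dx.
Expand each integrand as polynomial × e^(−2ax²) and use ∫x^(2j)·e^(−2ax²) dx = (2j−1)!!/(4a)^j · √(π/(2a)), odd powers → 0; here √(π/(2a)) = 1.0268.
State is unnormalized: ∫|ψ|² dx = 0.71137, and ∫ψ*·V(x)·ψ dx = 0.12490, so ⟨V⟩ = 0.12490 / 0.71137.
⟨V⟩ = 0.17558.

0.176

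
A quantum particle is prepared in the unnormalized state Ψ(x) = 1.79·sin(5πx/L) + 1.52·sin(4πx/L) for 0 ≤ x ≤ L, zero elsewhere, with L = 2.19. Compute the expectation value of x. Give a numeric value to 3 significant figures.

0.662

⟨x⟩ = ∫ x·|Ψ|² dx / ∫|Ψ|² dx (integrals over the domain).
On 0 ≤ x ≤ L (j ≠ l): ∫sin²(jπx/L) dx = L/2, ∫sin(jπx/L)·sin(lπx/L) dx = 0; diagonal moments ∫x·sin²(jπx/L) dx = L²/4, ∫x²·sin²(jπx/L) dx = L³·(1/6 − 1/(4j²π²)); cross terms ∫x·sin(jπx/L)·sin(lπx/L) dx = 0 for j + l even and −4jlL²/(π²(j² − l²)²) for j + l odd, ∫x²·sin(jπx/L)·sin(lπx/L) dx = (−1)^(j+l)·4jlL³/(π²(j² − l²)²); higher powers the same way via product-to-sum and parts.
State is unnormalized: ∫|Ψ|² dx = 6.0384, and ∫Ψ*·x·Ψ dx = 4.0003, so ⟨x⟩ = 4.0003 / 6.0384.
⟨x⟩ = 0.66249.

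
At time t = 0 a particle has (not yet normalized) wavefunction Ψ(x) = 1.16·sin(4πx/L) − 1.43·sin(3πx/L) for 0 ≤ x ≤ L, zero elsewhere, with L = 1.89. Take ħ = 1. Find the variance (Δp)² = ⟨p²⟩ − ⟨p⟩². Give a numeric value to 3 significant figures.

Compute ⟨p⟩ and ⟨p²⟩ separately; (Δp)² = ⟨p²⟩ − ⟨p⟩².
d²/dx² sin(jπx/L) = −(jπ/L)²·sin(jπx/L); on 0 ≤ x ≤ L, ∫sin²(jπx/L) dx = L/2 and ∫sin(jπx/L)·sin(lπx/L) dx = 0 for j ≠ l, so only diagonal terms survive in ∫|Ψ|² and ∫Ψ·Ψ″; ∫Ψ·Ψ′ dx = [Ψ²/2] between the walls = 0.
Normalization: ∫|Ψ|² dx = 3.2040.
⟨p⟩ = 0.0000 and ⟨p²⟩ = 32.543.
(Δp)² = 32.543 − (0.0000)² = 32.543.

32.5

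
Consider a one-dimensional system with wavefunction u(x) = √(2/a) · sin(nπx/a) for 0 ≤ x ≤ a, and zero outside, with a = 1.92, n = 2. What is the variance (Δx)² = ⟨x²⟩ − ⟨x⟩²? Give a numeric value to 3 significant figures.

0.261

Compute ⟨x⟩ and ⟨x²⟩ separately, then (Δx)² = ⟨x²⟩ − ⟨x⟩².
With sin²θ = (1 − cos2θ)/2 on 0 ≤ x ≤ a: ∫sin²(nπx/a) dx = a/2, ∫x·sin²(nπx/a) dx = a²/4, ∫x²·sin²(nπx/a) dx = a³·(1/6 − 1/(4n²π²)); higher powers xᵏ the same way, integrating xᵏ·cos(2nπx/a) by parts.
⟨x⟩ = 0.96000 and ⟨x²⟩ = 1.1821.
(Δx)² = 1.1821 − (0.96000)² = 0.26051.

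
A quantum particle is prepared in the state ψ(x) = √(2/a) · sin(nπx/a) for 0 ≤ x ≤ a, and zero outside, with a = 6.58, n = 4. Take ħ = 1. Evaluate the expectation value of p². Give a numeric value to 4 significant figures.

p² ψ = −ħ² d²ψ/dx²; ⟨p²⟩ = −ħ² ∫ ψ*·ψ'' dx.
d/dx sin(nπx/a) = (nπ/a)·cos(nπx/a) and d²/dx² sin(nπx/a) = −(nπ/a)²·sin(nπx/a); on 0 ≤ x ≤ a, ∫sin²(nπx/a) dx = a/2 and ∫sin(nπx/a)·cos(nπx/a) dx = 0.
⟨p²⟩ = 3.6473.

3.647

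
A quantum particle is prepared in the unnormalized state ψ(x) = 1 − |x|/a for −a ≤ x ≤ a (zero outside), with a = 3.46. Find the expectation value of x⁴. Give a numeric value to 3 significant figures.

⟨x⁴⟩ = ∫ x⁴·|ψ|² dx / ∫|ψ|² dx (integrals over the domain).
ψ is even, so ∫ over [−a, a] = 2∫₀ᵃ with ψ = 1 − x/a there: ∫₀ᵃ (1 − x/a)² dx = a/3, ∫₀ᵃ x²(1 − x/a)² dx = a³/30, ∫₀ᵃ x⁴(1 − x/a)² dx = a⁵/105.
State is unnormalized: ∫|ψ|² dx = 2.3067, and ∫ψ*·x⁴·ψ dx = 9.4454, so ⟨x⁴⟩ = 9.4454 / 2.3067.
⟨x⁴⟩ = 4.0948.

4.09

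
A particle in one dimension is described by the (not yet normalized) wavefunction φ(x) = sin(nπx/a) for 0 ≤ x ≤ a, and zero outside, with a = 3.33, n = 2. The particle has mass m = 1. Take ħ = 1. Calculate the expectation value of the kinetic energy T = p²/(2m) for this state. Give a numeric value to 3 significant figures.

T = −(ħ²/2m) d²/dx², so ⟨T⟩ = −(ħ²/2m) ∫ φ*·φ'' dx / ∫|φ|² dx; with m = 1.
d/dx sin(nπx/a) = (nπ/a)·cos(nπx/a) and d²/dx² sin(nπx/a) = −(nπ/a)²·sin(nπx/a); on 0 ≤ x ≤ a, ∫sin²(nπx/a) dx = a/2 and ∫sin(nπx/a)·cos(nπx/a) dx = 0.
State is unnormalized: ∫|φ|² dx = 1.6650, and ∫φ*·(−ħ²/2m · φ'') dx = 2.9638, so ⟨T⟩ = 2.9638 / 1.6650.
⟨T⟩ = 1.7801.

1.78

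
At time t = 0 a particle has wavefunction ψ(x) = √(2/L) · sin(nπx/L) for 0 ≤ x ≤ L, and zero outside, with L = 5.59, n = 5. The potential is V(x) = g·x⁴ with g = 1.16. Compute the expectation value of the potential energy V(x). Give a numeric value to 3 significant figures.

⟨V⟩ = ∫ V(x)·|ψ|² dx.
With sin²θ = (1 − cos2θ)/2 on 0 ≤ x ≤ L: ∫sin²(nπx/L) dx = L/2, ∫x·sin²(nπx/L) dx = L²/4, ∫x²·sin²(nπx/L) dx = L³·(1/6 − 1/(4n²π²)); higher powers xᵏ the same way, integrating xᵏ·cos(2nπx/L) by parts.
⟨V⟩ = 221.97.

222.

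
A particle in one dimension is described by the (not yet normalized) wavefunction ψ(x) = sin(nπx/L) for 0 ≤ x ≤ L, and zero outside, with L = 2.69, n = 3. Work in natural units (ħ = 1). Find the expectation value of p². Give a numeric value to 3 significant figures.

p² ψ = −ħ² d²ψ/dx²; ⟨p²⟩ = −ħ² ∫ ψ*·ψ'' dx / ∫|ψ|² dx.
d/dx sin(nπx/L) = (nπ/L)·cos(nπx/L) and d²/dx² sin(nπx/L) = −(nπ/L)²·sin(nπx/L); on 0 ≤ x ≤ L, ∫sin²(nπx/L) dx = L/2 and ∫sin(nπx/L)·cos(nπx/L) dx = 0.
State is unnormalized: ∫|ψ|² dx = 1.3450, and ∫ψ*·(−ħ² ψ'') dx = 16.510, so ⟨p²⟩ = 16.510 / 1.3450.
⟨p²⟩ = 12.275.

12.3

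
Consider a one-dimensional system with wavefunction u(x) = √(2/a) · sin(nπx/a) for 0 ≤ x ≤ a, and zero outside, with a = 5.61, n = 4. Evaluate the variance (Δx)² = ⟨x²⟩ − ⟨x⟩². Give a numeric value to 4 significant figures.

Compute ⟨x⟩ and ⟨x²⟩ separately, then (Δx)² = ⟨x²⟩ − ⟨x⟩².
With sin²θ = (1 − cos2θ)/2 on 0 ≤ x ≤ a: ∫sin²(nπx/a) dx = a/2, ∫x·sin²(nπx/a) dx = a²/4, ∫x²·sin²(nπx/a) dx = a³·(1/6 − 1/(4n²π²)); higher powers xᵏ the same way, integrating xᵏ·cos(2nπx/a) by parts.
⟨x⟩ = 2.8050 and ⟨x²⟩ = 10.391.
(Δx)² = 10.391 − (2.8050)² = 2.5230.

2.523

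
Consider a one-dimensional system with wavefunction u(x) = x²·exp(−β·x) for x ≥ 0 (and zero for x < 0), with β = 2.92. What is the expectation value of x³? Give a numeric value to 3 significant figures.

⟨x³⟩ = ∫ x³·|u|² dx / ∫|u|² dx (integrals over the domain).
Every integrand reduces to terms xʲ·e^(−2βx) on [0, ∞); use ∫₀^∞ xʲ·e^(−2βx) dx = j!/(2β)^(j+1).
State is unnormalized: ∫|u|² dx = 0.0035330, and ∫u*·x³·u dx = 0.0037250, so ⟨x³⟩ = 0.0037250 / 0.0035330.
⟨x³⟩ = 1.0543.

1.05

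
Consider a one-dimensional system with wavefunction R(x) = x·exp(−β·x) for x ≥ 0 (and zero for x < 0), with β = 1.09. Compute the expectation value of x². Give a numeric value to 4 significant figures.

⟨x²⟩ = ∫ x²·|R|² dx / ∫|R|² dx (integrals over the domain).
Every integrand reduces to terms xʲ·e^(−2βx) on [0, ∞); use ∫₀^∞ xʲ·e^(−2βx) dx = j!/(2β)^(j+1).
State is unnormalized: ∫|R|² dx = 0.19305, and ∫R*·x²·R dx = 0.48745, so ⟨x²⟩ = 0.48745 / 0.19305.
⟨x²⟩ = 2.5250.

2.525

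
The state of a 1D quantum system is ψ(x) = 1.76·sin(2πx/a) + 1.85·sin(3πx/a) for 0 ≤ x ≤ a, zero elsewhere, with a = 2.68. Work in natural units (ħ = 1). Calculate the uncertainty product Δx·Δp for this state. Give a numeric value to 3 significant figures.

1.55

Δx = √(⟨x²⟩−⟨x⟩²), Δp = √(⟨p²⟩−⟨p⟩²).
On 0 ≤ x ≤ a (j ≠ l): ∫sin²(jπx/a) dx = a/2, ∫sin(jπx/a)·sin(lπx/a) dx = 0; diagonal moments ∫x·sin²(jπx/a) dx = a²/4, ∫x²·sin²(jπx/a) dx = a³·(1/6 − 1/(4j²π²)); cross terms ∫x·sin(jπx/a)·sin(lπx/a) dx = 0 for j + l even and −4jla²/(π²(j² − l²)²) for j + l odd, ∫x²·sin(jπx/a)·sin(lπx/a) dx = (−1)^(j+l)·4jla³/(π²(j² − l²)²); higher powers the same way via product-to-sum and parts. d²/dx² sin(jπx/a) = −(jπ/a)²·sin(jπx/a); on 0 ≤ x ≤ a, ∫sin²(jπx/a) dx = a/2 and ∫sin(jπx/a)·sin(lπx/a) dx = 0 for j ≠ l, so only diagonal terms survive in ∫|ψ|² and ∫ψ·ψ″; ∫ψ·ψ′ dx = [ψ²/2] between the walls = 0.
Normalization: ∫|ψ|² dx = 8.7369.
⟨x⟩ = 0.81929, ⟨x²⟩ = 0.93419 ⇒ Δx = 0.51279.
⟨p⟩ = 0.0000, ⟨p²⟩ = 9.1031 ⇒ Δp = 3.0171.
Δx·Δp = 1.5472.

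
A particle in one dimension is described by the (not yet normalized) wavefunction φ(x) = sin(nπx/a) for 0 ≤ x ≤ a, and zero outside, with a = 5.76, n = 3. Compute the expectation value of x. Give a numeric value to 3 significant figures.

2.88

⟨x⟩ = ∫ x·|φ|² dx / ∫|φ|² dx (integrals over the domain).
With sin²θ = (1 − cos2θ)/2 on 0 ≤ x ≤ a: ∫sin²(nπx/a) dx = a/2, ∫x·sin²(nπx/a) dx = a²/4, ∫x²·sin²(nπx/a) dx = a³·(1/6 − 1/(4n²π²)); higher powers xᵏ the same way, integrating xᵏ·cos(2nπx/a) by parts.
State is unnormalized: ∫|φ|² dx = 2.8800, and ∫φ*·x·φ dx = 8.2944, so ⟨x⟩ = 8.2944 / 2.8800.
⟨x⟩ = 2.8800.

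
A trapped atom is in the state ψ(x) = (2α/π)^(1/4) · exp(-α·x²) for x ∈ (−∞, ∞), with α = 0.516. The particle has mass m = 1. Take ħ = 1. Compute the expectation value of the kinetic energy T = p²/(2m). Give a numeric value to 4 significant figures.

T = −(ħ²/2m) d²/dx², so ⟨T⟩ = −(ħ²/2m) ∫ ψ*·ψ'' dx; with m = 1.
Gaussian moments: ∫x^(2j)·e^(−2αx²) dx = (2j−1)!!/(4α)^j · √(π/(2α)), odd powers integrate to 0; here √(π/(2α)) = 1.7448. Derivatives: d/dx e^(−αx²) = −2αx·e^(−αx²), d²/dx² e^(−αx²) = (4α²x² − 2α)·e^(−αx²).
⟨T⟩ = 0.25800.

0.2580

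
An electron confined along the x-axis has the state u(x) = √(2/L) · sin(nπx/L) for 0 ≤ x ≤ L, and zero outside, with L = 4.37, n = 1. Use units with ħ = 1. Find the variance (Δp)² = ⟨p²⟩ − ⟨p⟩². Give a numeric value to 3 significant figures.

0.517

Compute ⟨p⟩ and ⟨p²⟩ separately; (Δp)² = ⟨p²⟩ − ⟨p⟩².
d/dx sin(nπx/L) = (nπ/L)·cos(nπx/L) and d²/dx² sin(nπx/L) = −(nπ/L)²·sin(nπx/L); on 0 ≤ x ≤ L, ∫sin²(nπx/L) dx = L/2 and ∫sin(nπx/L)·cos(nπx/L) dx = 0.
⟨p⟩ = 0.0000 and ⟨p²⟩ = 0.51682.
(Δp)² = 0.51682 − (0.0000)² = 0.51682.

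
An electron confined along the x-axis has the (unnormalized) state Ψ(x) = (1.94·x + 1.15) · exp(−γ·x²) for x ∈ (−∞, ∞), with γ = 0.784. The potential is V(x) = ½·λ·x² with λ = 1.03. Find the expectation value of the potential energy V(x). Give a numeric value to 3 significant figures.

⟨V⟩ = ∫ V(x)·|Ψ|² dx / ∫|Ψ|² dx.
Expand each integrand as polynomial × e^(−2γx²) and use ∫x^(2j)·e^(−2γx²) dx = (2j−1)!!/(4γ)^j · √(π/(2γ)), odd powers → 0; here √(π/(2γ)) = 1.4155.
State is unnormalized: ∫|Ψ|² dx = 3.5707, and ∫Ψ*·V(x)·Ψ dx = 1.1443, so ⟨V⟩ = 1.1443 / 3.5707.
⟨V⟩ = 0.32048.

0.320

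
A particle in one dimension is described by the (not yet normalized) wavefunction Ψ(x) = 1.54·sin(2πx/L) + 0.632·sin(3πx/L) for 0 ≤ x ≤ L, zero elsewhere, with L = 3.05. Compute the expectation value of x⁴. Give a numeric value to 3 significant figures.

6.67

⟨x⁴⟩ = ∫ x⁴·|Ψ|² dx / ∫|Ψ|² dx (integrals over the domain).
On 0 ≤ x ≤ L (j ≠ l): ∫sin²(jπx/L) dx = L/2, ∫sin(jπx/L)·sin(lπx/L) dx = 0; diagonal moments ∫x·sin²(jπx/L) dx = L²/4, ∫x²·sin²(jπx/L) dx = L³·(1/6 − 1/(4j²π²)); cross terms ∫x·sin(jπx/L)·sin(lπx/L) dx = 0 for j + l even and −4jlL²/(π²(j² − l²)²) for j + l odd, ∫x²·sin(jπx/L)·sin(lπx/L) dx = (−1)^(j+l)·4jlL³/(π²(j² − l²)²); higher powers the same way via product-to-sum and parts.
State is unnormalized: ∫|Ψ|² dx = 4.2258, and ∫Ψ*·x⁴·Ψ dx = 28.171, so ⟨x⁴⟩ = 28.171 / 4.2258.
⟨x⁴⟩ = 6.6665.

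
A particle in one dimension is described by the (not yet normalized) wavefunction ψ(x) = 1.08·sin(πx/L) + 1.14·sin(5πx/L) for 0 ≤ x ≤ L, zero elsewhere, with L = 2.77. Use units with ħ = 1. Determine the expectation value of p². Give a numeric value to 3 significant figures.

17.6

p² ψ = −ħ² d²ψ/dx²; ⟨p²⟩ = −ħ² ∫ ψ*·ψ'' dx / ∫|ψ|² dx.
d²/dx² sin(jπx/L) = −(jπ/L)²·sin(jπx/L); on 0 ≤ x ≤ L, ∫sin²(jπx/L) dx = L/2 and ∫sin(jπx/L)·sin(lπx/L) dx = 0 for j ≠ l, so only diagonal terms survive in ∫|ψ|² and ∫ψ·ψ″; ∫ψ·ψ′ dx = [ψ²/2] between the walls = 0.
State is unnormalized: ∫|ψ|² dx = 3.4154, and ∫ψ*·(−ħ² ψ'') dx = 59.959, so ⟨p²⟩ = 59.959 / 3.4154.
⟨p²⟩ = 17.556.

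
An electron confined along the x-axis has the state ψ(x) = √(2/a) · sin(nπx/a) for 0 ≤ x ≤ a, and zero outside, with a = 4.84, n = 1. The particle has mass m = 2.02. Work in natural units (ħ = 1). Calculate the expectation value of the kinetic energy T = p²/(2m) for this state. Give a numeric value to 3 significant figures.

0.104

T = −(ħ²/2m) d²/dx², so ⟨T⟩ = −(ħ²/2m) ∫ ψ*·ψ'' dx; with m = 2.02.
d/dx sin(nπx/a) = (nπ/a)·cos(nπx/a) and d²/dx² sin(nπx/a) = −(nπ/a)²·sin(nπx/a); on 0 ≤ x ≤ a, ∫sin²(nπx/a) dx = a/2 and ∫sin(nπx/a)·cos(nπx/a) dx = 0.
⟨T⟩ = 0.10429.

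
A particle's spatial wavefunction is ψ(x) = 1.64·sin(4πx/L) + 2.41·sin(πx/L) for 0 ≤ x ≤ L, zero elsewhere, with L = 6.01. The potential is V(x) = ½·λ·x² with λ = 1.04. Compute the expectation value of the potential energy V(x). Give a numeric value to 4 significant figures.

⟨V⟩ = ∫ V(x)·|ψ|² dx / ∫|ψ|² dx.
On 0 ≤ x ≤ L (j ≠ l): ∫sin²(jπx/L) dx = L/2, ∫sin(jπx/L)·sin(lπx/L) dx = 0; diagonal moments ∫x·sin²(jπx/L) dx = L²/4, ∫x²·sin²(jπx/L) dx = L³·(1/6 − 1/(4j²π²)); cross terms ∫x·sin(jπx/L)·sin(lπx/L) dx = 0 for j + l even and −4jlL²/(π²(j² − l²)²) for j + l odd, ∫x²·sin(jπx/L)·sin(lπx/L) dx = (−1)^(j+l)·4jlL³/(π²(j² − l²)²); higher powers the same way via product-to-sum and parts.
State is unnormalized: ∫|ψ|² dx = 25.536, and ∫ψ*·V(x)·ψ dx = 136.36, so ⟨V⟩ = 136.36 / 25.536.
⟨V⟩ = 5.3399.

5.340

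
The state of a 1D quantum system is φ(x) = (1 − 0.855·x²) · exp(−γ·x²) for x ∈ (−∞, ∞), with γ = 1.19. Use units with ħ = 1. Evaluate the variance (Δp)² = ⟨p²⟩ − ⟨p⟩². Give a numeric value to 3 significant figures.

2.56

Compute ⟨p⟩ and ⟨p²⟩ separately; (Δp)² = ⟨p²⟩ − ⟨p⟩².
Expand each integrand as polynomial × e^(−2γx²) and use ∫x^(2j)·e^(−2γx²) dx = (2j−1)!!/(4γ)^j · √(π/(2γ)), odd powers → 0; here √(π/(2γ)) = 1.1489. Differentiate with the product rule, d/dx e^(−γx²) = −2γx·e^(−γx²).
Normalization: ∫|φ|² dx = 0.84738.
⟨p⟩ = 0.0000 and ⟨p²⟩ = 2.5575.
(Δp)² = 2.5575 − (0.0000)² = 2.5575.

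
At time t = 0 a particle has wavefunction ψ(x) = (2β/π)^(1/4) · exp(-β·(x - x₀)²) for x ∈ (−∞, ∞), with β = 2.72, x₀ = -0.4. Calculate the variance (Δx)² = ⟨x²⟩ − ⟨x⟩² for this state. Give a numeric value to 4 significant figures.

Compute ⟨x⟩ and ⟨x²⟩ separately, then (Δx)² = ⟨x²⟩ − ⟨x⟩².
Gaussian moments (u = x − x₀): ∫u^(2j)·e^(−2βu²) du = (2j−1)!!/(4β)^j · √(π/(2β)), odd powers integrate to 0; here √(π/(2β)) = 0.75993.
⟨x⟩ = -0.40000 and ⟨x²⟩ = 0.25191.
(Δx)² = 0.25191 − (-0.40000)² = 0.091912.

0.09191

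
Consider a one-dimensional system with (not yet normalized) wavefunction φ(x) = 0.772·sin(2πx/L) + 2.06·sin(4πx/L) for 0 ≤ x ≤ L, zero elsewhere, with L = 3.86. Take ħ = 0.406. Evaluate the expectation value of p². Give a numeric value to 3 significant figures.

1.59

p² φ = −ħ² d²φ/dx²; ⟨p²⟩ = −ħ² ∫ φ*·φ'' dx / ∫|φ|² dx.
d²/dx² sin(jπx/L) = −(jπ/L)²·sin(jπx/L); on 0 ≤ x ≤ L, ∫sin²(jπx/L) dx = L/2 and ∫sin(jπx/L)·sin(lπx/L) dx = 0 for j ≠ l, so only diagonal terms survive in ∫|φ|² and ∫φ·φ″; ∫φ·φ′ dx = [φ²/2] between the walls = 0.
State is unnormalized: ∫|φ|² dx = 9.3404, and ∫φ*·(−ħ² φ'') dx = 14.811, so ⟨p²⟩ = 14.811 / 9.3404.
⟨p²⟩ = 1.5857.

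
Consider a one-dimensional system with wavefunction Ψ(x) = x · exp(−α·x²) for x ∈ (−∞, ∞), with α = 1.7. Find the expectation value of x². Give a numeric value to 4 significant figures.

0.4412

⟨x²⟩ = ∫ x²·|Ψ|² dx / ∫|Ψ|² dx (integrals over the domain).
Expand each integrand as polynomial × e^(−2αx²) and use ∫x^(2j)·e^(−2αx²) dx = (2j−1)!!/(4α)^j · √(π/(2α)), odd powers → 0; here √(π/(2α)) = 0.96125.
State is unnormalized: ∫|Ψ|² dx = 0.14136, and ∫Ψ*·x²·Ψ dx = 0.062365, so ⟨x²⟩ = 0.062365 / 0.14136.
⟨x²⟩ = 0.44118.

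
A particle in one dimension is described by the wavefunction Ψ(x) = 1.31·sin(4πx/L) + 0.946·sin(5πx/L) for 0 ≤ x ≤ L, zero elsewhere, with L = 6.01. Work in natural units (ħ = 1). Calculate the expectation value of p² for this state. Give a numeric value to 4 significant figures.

p² Ψ = −ħ² d²Ψ/dx²; ⟨p²⟩ = −ħ² ∫ Ψ*·Ψ'' dx / ∫|Ψ|² dx.
d²/dx² sin(jπx/L) = −(jπ/L)²·sin(jπx/L); on 0 ≤ x ≤ L, ∫sin²(jπx/L) dx = L/2 and ∫sin(jπx/L)·sin(lπx/L) dx = 0 for j ≠ l, so only diagonal terms survive in ∫|Ψ|² and ∫Ψ·Ψ″; ∫Ψ·Ψ′ dx = [Ψ²/2] between the walls = 0.
State is unnormalized: ∫|Ψ|² dx = 7.8461, and ∫Ψ*·(−ħ² Ψ'') dx = 40.916, so ⟨p²⟩ = 40.916 / 7.8461.
⟨p²⟩ = 5.2148.

5.215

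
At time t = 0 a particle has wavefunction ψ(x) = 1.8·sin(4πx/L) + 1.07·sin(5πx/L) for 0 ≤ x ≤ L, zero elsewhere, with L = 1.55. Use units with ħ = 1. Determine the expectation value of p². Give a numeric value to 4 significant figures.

p² ψ = −ħ² d²ψ/dx²; ⟨p²⟩ = −ħ² ∫ ψ*·ψ'' dx / ∫|ψ|² dx.
d²/dx² sin(jπx/L) = −(jπ/L)²·sin(jπx/L); on 0 ≤ x ≤ L, ∫sin²(jπx/L) dx = L/2 and ∫sin(jπx/L)·sin(lπx/L) dx = 0 for j ≠ l, so only diagonal terms survive in ∫|ψ|² and ∫ψ·ψ″; ∫ψ·ψ′ dx = [ψ²/2] between the walls = 0.
State is unnormalized: ∫|ψ|² dx = 3.3983, and ∫ψ*·(−ħ² ψ'') dx = 256.17, so ⟨p²⟩ = 256.17 / 3.3983.
⟨p²⟩ = 75.382.

75.38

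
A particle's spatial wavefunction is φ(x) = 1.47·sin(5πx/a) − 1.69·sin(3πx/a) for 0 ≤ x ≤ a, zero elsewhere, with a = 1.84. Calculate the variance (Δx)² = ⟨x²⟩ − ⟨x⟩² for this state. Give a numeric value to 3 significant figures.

0.109

Compute ⟨x⟩ and ⟨x²⟩ separately, then (Δx)² = ⟨x²⟩ − ⟨x⟩².
On 0 ≤ x ≤ a (j ≠ l): ∫sin²(jπx/a) dx = a/2, ∫sin(jπx/a)·sin(lπx/a) dx = 0; diagonal moments ∫x·sin²(jπx/a) dx = a²/4, ∫x²·sin²(jπx/a) dx = a³·(1/6 − 1/(4j²π²)); cross terms ∫x·sin(jπx/a)·sin(lπx/a) dx = 0 for j + l even and −4jla²/(π²(j² − l²)²) for j + l odd, ∫x²·sin(jπx/a)·sin(lπx/a) dx = (−1)^(j+l)·4jla³/(π²(j² − l²)²); higher powers the same way via product-to-sum and parts.
Normalization: ∫|φ|² dx = 4.6156.
⟨x⟩ = 0.92000 and ⟨x²⟩ = 0.95548.
(Δx)² = 0.95548 − (0.92000)² = 0.10908.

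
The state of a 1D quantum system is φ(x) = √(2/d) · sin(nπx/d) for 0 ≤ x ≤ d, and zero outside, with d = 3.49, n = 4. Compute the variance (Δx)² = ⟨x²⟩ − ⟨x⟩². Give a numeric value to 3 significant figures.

Compute ⟨x⟩ and ⟨x²⟩ separately, then (Δx)² = ⟨x²⟩ − ⟨x⟩².
With sin²θ = (1 − cos2θ)/2 on 0 ≤ x ≤ d: ∫sin²(nπx/d) dx = d/2, ∫x·sin²(nπx/d) dx = d²/4, ∫x²·sin²(nπx/d) dx = d³·(1/6 − 1/(4n²π²)); higher powers xᵏ the same way, integrating xᵏ·cos(2nπx/d) by parts.
⟨x⟩ = 1.7450 and ⟨x²⟩ = 4.0215.
(Δx)² = 4.0215 − (1.7450)² = 0.97644.

0.976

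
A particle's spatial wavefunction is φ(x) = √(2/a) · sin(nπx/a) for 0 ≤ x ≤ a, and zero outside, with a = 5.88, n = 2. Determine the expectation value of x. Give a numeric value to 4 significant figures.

2.940

⟨x⟩ = ∫ x·|φ|² dx (integrals over the domain).
With sin²θ = (1 − cos2θ)/2 on 0 ≤ x ≤ a: ∫sin²(nπx/a) dx = a/2, ∫x·sin²(nπx/a) dx = a²/4, ∫x²·sin²(nπx/a) dx = a³·(1/6 − 1/(4n²π²)); higher powers xᵏ the same way, integrating xᵏ·cos(2nπx/a) by parts.
⟨x⟩ = 2.9400.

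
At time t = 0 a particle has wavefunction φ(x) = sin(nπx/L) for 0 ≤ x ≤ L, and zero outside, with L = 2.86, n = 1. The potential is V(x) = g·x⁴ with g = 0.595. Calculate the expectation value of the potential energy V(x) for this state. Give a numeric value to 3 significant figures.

⟨V⟩ = ∫ V(x)·|φ|² dx / ∫|φ|² dx.
With sin²θ = (1 − cos2θ)/2 on 0 ≤ x ≤ L: ∫sin²(nπx/L) dx = L/2, ∫x·sin²(nπx/L) dx = L²/4, ∫x²·sin²(nπx/L) dx = L³·(1/6 − 1/(4n²π²)); higher powers xᵏ the same way, integrating xᵏ·cos(2nπx/L) by parts.
State is unnormalized: ∫|φ|² dx = 1.4300, and ∫φ*·V(x)·φ dx = 6.4941, so ⟨V⟩ = 6.4941 / 1.4300.
⟨V⟩ = 4.5413.

4.54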